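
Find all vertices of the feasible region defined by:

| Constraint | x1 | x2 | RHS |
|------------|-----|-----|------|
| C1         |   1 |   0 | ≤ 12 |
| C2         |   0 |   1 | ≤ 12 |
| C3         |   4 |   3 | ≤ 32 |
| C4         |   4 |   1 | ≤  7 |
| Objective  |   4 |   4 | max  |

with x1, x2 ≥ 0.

(0, 0), (1.75, 0), (0, 7)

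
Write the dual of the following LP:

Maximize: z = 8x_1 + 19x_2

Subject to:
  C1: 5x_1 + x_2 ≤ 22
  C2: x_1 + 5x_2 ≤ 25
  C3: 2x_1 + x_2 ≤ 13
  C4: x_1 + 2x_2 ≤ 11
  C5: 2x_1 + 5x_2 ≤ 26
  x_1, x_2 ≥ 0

Primal max cᵀx s.t. Ax ≤ b, x ≥ 0  →  Dual min bᵀy s.t. Aᵀy ≥ c, y ≥ 0.

Minimize: z = 22y1 + 25y2 + 13y3 + 11y4 + 26y5

Subject to:
  5y1 + y2 + 2y3 + y4 + 2y5 ≥ 8
  y1 + 5y2 + y3 + 2y4 + 5y5 ≥ 19
  y1, y2, y3, y4, y5 ≥ 0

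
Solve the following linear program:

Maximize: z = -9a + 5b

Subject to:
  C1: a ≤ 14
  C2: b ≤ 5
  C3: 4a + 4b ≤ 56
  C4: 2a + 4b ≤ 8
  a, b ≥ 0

Evaluate the objective at each vertex of the feasible region:
  z(0, 0) = 0
  z(4, 0) = -36
  z(0, 2) = 10  ←
The maximum is at a = 0, b = 2.

a = 0, b = 2, z = 10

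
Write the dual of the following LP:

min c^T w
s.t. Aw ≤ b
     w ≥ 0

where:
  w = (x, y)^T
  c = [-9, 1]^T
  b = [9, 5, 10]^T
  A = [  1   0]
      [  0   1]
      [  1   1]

Primal min cᵀx s.t. Ax ≤ b, x ≥ 0  →  Dual max −bᵀy s.t. Aᵀy ≥ −c, y ≥ 0.

Maximize: z = -9y1 - 5y2 - 10y3

Subject to:
  y1 + y3 ≥ 9
  y2 + y3 ≥ -1
  y1, y2, y3 ≥ 0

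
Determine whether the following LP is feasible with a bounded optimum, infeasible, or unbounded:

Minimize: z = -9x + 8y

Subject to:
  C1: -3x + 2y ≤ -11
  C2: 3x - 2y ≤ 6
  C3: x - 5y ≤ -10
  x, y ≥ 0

Infeasible (no feasible solution exists)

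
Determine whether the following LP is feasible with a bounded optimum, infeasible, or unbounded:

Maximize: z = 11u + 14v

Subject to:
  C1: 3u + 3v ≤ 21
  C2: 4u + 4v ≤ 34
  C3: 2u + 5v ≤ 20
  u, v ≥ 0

Feasible with a bounded optimal solution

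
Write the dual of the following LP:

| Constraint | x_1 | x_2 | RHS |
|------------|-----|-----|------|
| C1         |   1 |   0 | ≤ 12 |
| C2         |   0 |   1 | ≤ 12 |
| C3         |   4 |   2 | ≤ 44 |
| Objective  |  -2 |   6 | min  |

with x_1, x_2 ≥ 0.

Primal min cᵀx s.t. Ax ≤ b, x ≥ 0  →  Dual max −bᵀy s.t. Aᵀy ≥ −c, y ≥ 0.

Maximize: z = -12y1 - 12y2 - 44y3

Subject to:
  y1 + 4y3 ≥ 2
  y2 + 2y3 ≥ -6
  y1, y2, y3 ≥ 0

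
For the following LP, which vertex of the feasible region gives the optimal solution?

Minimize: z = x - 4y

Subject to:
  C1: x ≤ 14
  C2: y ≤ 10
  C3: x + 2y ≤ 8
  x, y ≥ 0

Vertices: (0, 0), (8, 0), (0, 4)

Evaluate the objective at each vertex of the feasible region:
  z(0, 0) = 0
  z(8, 0) = 8
  z(0, 4) = -16  ←
The minimum is at x = 0, y = 4.

(0, 4)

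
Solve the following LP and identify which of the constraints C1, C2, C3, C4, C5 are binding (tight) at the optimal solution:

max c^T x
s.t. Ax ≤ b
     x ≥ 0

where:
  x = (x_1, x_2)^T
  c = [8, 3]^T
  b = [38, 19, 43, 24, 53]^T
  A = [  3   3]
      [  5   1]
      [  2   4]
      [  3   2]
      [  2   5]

At x_1 = 2, x_2 = 9, compute slack b - a·x for each constraint:
  C1: 38 − 33 = 5  (slack)
  C2: 19 − 19 = 0  (binding)
  C3: 43 − 40 = 3  (slack)
  C4: 24 − 24 = 0  (binding)
  C5: 53 − 49 = 4  (slack)

Optimal: x_1 = 2, x_2 = 9
Binding: C2, C4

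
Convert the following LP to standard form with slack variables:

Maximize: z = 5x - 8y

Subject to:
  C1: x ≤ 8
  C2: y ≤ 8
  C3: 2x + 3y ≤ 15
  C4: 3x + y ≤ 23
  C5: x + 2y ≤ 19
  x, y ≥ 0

max z = 5x - 8y

s.t.
  x + s1 = 8
  y + s2 = 8
  2x + 3y + s3 = 15
  3x + y + s4 = 23
  x + 2y + s5 = 19
  x, y, s1, s2, s3, s4, s5 ≥ 0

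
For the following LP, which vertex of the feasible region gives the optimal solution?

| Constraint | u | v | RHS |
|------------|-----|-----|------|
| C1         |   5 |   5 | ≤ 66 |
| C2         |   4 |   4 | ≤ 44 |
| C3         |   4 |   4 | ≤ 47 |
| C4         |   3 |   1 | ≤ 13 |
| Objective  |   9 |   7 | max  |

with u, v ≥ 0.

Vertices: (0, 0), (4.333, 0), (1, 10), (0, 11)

Evaluate the objective at each vertex of the feasible region:
  z(0, 0) = 0
  z(4.333, 0) = 39
  z(1, 10) = 79  ←
  z(0, 11) = 77
The maximum is at u = 1, v = 10.

(1, 10)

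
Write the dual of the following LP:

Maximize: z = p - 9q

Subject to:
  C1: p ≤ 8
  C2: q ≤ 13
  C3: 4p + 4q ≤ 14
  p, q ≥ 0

Primal max cᵀx s.t. Ax ≤ b, x ≥ 0  →  Dual min bᵀy s.t. Aᵀy ≥ c, y ≥ 0.

Minimize: z = 8y1 + 13y2 + 14y3

Subject to:
  y1 + 4y3 ≥ 1
  y2 + 4y3 ≥ -9
  y1, y2, y3 ≥ 0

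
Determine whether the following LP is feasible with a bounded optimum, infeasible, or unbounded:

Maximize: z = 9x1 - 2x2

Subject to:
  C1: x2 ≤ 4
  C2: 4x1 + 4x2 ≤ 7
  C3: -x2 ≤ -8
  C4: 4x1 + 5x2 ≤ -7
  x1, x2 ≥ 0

Infeasible (no feasible solution exists)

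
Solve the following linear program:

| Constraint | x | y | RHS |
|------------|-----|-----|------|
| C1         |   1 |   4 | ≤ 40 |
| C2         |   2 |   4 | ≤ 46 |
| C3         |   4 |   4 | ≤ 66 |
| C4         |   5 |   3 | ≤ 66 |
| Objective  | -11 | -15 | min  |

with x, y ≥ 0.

Evaluate the objective at each vertex of the feasible region:
  z(0, 0) = 0
  z(13.2, 0) = -145.2
  z(9, 7) = -204  ←
  z(6, 8.5) = -193.5
  z(0, 10) = -150
The minimum is at x = 9, y = 7.

x = 9, y = 7, z = -204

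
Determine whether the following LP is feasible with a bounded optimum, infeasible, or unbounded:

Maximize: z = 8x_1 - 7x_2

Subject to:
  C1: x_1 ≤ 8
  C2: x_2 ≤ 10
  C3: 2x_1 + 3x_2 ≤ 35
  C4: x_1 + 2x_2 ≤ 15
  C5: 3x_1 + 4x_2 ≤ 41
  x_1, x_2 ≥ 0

Feasible with a bounded optimal solution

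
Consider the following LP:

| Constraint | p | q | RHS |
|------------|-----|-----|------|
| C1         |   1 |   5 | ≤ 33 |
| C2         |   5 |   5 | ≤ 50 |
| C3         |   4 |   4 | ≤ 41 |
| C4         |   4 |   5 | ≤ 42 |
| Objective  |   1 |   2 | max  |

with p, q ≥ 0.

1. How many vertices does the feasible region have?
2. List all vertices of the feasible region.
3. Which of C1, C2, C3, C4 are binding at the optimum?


1. 5
2. (0, 0), (10, 0), (8, 2), (3, 6), (0, 6.6)
3. C1, C4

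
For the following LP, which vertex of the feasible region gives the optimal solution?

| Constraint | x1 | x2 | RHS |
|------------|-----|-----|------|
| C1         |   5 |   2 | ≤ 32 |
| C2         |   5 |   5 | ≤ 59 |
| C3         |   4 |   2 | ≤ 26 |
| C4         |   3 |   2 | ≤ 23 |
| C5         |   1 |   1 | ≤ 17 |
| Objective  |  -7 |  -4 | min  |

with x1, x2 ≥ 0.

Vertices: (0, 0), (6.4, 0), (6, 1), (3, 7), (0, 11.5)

Evaluate the objective at each vertex of the feasible region:
  z(0, 0) = 0
  z(6.4, 0) = -44.8
  z(6, 1) = -46
  z(3, 7) = -49  ←
  z(0, 11.5) = -46
The minimum is at x1 = 3, x2 = 7.

(3, 7)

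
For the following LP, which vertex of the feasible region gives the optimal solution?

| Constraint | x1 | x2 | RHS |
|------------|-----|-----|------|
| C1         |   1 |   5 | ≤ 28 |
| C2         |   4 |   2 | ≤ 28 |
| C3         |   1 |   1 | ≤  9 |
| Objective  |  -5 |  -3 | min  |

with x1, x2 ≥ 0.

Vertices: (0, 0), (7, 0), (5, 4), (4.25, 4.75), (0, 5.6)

Evaluate the objective at each vertex of the feasible region:
  z(0, 0) = 0
  z(7, 0) = -35
  z(5, 4) = -37  ←
  z(4.25, 4.75) = -35.5
  z(0, 5.6) = -16.8
The minimum is at x1 = 5, x2 = 4.

(5, 4)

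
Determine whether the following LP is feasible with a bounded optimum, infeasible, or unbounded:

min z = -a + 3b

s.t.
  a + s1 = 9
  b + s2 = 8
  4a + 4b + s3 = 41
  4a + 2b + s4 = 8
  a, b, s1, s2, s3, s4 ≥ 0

Feasible with a bounded optimal solution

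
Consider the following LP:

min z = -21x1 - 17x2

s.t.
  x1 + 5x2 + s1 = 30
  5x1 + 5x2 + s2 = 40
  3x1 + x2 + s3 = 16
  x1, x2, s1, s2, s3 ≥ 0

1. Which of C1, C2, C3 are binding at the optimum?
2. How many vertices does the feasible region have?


1. C2, C3
2. 5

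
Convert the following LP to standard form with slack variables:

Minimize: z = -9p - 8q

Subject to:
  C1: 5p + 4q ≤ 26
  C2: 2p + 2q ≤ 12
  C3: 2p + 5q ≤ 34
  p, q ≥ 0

min z = -9p - 8q

s.t.
  5p + 4q + s1 = 26
  2p + 2q + s2 = 12
  2p + 5q + s3 = 34
  p, q, s1, s2, s3 ≥ 0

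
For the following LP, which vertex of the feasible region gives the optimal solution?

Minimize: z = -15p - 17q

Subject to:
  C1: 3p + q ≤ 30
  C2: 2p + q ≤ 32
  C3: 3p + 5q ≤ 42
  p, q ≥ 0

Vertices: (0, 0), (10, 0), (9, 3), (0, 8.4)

Evaluate the objective at each vertex of the feasible region:
  z(0, 0) = 0
  z(10, 0) = -150
  z(9, 3) = -186  ←
  z(0, 8.4) = -142.8
The minimum is at p = 9, q = 3.

(9, 3)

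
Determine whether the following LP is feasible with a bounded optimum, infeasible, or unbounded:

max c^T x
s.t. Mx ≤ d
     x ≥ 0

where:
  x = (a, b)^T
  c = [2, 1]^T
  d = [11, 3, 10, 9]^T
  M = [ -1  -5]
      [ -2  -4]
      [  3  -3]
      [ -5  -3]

Unbounded (objective can increase without bound)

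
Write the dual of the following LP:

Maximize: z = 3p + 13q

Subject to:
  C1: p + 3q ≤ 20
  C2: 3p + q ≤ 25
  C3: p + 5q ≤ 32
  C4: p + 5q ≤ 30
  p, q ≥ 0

Primal max cᵀx s.t. Ax ≤ b, x ≥ 0  →  Dual min bᵀy s.t. Aᵀy ≥ c, y ≥ 0.

Minimize: z = 20y1 + 25y2 + 32y3 + 30y4

Subject to:
  y1 + 3y2 + y3 + y4 ≥ 3
  3y1 + y2 + 5y3 + 5y4 ≥ 13
  y1, y2, y3, y4 ≥ 0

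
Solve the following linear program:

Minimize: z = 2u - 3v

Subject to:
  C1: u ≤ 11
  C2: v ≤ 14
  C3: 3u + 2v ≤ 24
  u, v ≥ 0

Evaluate the objective at each vertex of the feasible region:
  z(0, 0) = 0
  z(8, 0) = 16
  z(0, 12) = -36  ←
The minimum is at u = 0, v = 12.

u = 0, v = 12, z = -36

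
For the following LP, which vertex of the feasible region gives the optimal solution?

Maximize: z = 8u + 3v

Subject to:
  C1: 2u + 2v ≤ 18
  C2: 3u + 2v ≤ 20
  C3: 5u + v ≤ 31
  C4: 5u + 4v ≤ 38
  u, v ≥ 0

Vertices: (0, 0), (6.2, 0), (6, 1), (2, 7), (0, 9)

Evaluate the objective at each vertex of the feasible region:
  z(0, 0) = 0
  z(6.2, 0) = 49.6
  z(6, 1) = 51  ←
  z(2, 7) = 37
  z(0, 9) = 27
The maximum is at u = 6, v = 1.

(6, 1)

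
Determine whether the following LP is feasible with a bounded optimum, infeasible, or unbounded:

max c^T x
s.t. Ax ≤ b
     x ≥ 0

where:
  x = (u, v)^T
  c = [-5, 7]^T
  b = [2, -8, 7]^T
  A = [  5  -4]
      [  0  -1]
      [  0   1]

Infeasible (no feasible solution exists)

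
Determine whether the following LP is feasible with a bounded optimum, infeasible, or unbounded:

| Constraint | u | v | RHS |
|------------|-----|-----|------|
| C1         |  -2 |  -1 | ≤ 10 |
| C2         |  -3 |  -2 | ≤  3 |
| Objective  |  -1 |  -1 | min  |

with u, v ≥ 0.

Unbounded (objective can decrease without bound)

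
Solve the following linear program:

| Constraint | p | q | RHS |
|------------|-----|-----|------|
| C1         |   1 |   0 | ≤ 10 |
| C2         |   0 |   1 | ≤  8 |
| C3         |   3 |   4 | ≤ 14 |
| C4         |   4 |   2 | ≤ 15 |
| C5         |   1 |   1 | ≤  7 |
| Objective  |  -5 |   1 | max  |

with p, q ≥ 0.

Evaluate the objective at each vertex of the feasible region:
  z(0, 0) = 0
  z(3.75, 0) = -18.75
  z(3.2, 1.1) = -14.9
  z(0, 3.5) = 3.5  ←
The maximum is at p = 0, q = 3.5.

p = 0, q = 3.5, z = 3.5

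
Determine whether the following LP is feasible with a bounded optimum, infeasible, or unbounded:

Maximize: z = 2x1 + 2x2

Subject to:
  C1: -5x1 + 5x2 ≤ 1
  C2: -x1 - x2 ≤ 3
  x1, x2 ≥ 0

Unbounded (objective can increase without bound)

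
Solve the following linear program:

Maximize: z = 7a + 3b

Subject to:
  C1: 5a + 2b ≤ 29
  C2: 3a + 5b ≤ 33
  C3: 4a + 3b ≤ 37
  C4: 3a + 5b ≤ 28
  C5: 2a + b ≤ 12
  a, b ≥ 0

Evaluate the objective at each vertex of the feasible region:
  z(0, 0) = 0
  z(5.8, 0) = 40.6
  z(5, 2) = 41  ←
  z(4.571, 2.857) = 40.57
  z(0, 5.6) = 16.8
The maximum is at a = 5, b = 2.

a = 5, b = 2, z = 41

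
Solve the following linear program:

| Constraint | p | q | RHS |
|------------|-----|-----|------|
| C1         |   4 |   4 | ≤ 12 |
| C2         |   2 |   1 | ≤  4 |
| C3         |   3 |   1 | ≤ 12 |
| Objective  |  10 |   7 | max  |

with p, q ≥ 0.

Evaluate the objective at each vertex of the feasible region:
  z(0, 0) = 0
  z(2, 0) = 20
  z(1, 2) = 24  ←
  z(0, 3) = 21
The maximum is at p = 1, q = 2.

p = 1, q = 2, z = 24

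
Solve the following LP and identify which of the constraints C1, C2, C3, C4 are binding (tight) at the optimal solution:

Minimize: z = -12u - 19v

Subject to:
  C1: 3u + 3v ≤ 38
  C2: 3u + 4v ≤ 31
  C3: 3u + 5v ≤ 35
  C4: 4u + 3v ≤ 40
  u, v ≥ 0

At u = 5, v = 4, compute slack b - a·x for each constraint:
  C1: 38 − 27 = 11  (slack)
  C2: 31 − 31 = 0  (binding)
  C3: 35 − 35 = 0  (binding)
  C4: 40 − 32 = 8  (slack)

Optimal: u = 5, v = 4
Binding: C2, C3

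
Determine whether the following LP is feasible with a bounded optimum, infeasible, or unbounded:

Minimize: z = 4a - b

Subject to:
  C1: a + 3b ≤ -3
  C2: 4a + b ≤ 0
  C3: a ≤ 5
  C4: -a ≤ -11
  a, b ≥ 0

Infeasible (no feasible solution exists)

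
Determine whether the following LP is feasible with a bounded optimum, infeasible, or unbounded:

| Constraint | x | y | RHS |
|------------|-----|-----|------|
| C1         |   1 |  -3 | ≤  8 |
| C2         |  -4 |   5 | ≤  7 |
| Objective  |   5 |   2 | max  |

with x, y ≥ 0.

Unbounded (objective can increase without bound)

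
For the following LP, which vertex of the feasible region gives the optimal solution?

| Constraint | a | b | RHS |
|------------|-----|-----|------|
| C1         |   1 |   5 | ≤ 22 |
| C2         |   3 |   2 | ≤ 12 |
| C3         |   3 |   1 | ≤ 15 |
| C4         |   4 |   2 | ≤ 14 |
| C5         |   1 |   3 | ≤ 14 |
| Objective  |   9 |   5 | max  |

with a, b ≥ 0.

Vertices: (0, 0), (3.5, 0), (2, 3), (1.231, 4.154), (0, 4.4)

Evaluate the objective at each vertex of the feasible region:
  z(0, 0) = 0
  z(3.5, 0) = 31.5
  z(2, 3) = 33  ←
  z(1.231, 4.154) = 31.85
  z(0, 4.4) = 22
The maximum is at a = 2, b = 3.

(2, 3)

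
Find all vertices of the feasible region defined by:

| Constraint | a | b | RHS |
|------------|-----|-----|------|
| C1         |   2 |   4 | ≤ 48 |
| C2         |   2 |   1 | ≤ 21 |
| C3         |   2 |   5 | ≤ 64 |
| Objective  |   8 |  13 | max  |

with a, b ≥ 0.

(0, 0), (10.5, 0), (6, 9), (0, 12)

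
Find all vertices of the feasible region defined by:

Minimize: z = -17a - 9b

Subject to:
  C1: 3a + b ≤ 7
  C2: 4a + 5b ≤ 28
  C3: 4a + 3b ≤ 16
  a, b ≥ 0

(0, 0), (2.333, 0), (1, 4), (0, 5.333)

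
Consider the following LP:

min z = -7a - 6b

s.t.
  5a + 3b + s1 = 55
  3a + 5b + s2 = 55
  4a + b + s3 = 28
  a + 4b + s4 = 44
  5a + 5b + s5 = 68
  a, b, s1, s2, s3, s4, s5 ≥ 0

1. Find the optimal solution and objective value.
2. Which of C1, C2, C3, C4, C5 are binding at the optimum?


1. a = 5, b = 8, z = -83
2. C2, C3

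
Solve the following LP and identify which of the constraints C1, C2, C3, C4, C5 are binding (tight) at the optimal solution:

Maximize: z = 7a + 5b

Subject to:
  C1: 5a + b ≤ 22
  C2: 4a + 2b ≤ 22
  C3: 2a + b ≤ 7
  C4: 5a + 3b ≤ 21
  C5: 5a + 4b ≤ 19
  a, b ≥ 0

At a = 3, b = 1, compute slack b - a·x for each constraint:
  C1: 22 − 16 = 6  (slack)
  C2: 22 − 14 = 8  (slack)
  C3: 7 − 7 = 0  (binding)
  C4: 21 − 18 = 3  (slack)
  C5: 19 − 19 = 0  (binding)

Optimal: a = 3, b = 1
Binding: C3, C5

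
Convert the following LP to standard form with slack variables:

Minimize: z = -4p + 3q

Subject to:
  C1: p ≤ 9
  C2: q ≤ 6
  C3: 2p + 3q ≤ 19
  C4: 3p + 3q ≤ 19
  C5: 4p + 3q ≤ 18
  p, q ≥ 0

min z = -4p + 3q

s.t.
  p + s1 = 9
  q + s2 = 6
  2p + 3q + s3 = 19
  3p + 3q + s4 = 19
  4p + 3q + s5 = 18
  p, q, s1, s2, s3, s4, s5 ≥ 0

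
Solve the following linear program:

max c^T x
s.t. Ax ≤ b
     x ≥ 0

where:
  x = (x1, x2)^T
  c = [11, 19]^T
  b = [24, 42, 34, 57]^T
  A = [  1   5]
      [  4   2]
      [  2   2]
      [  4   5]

Evaluate the objective at each vertex of the feasible region:
  z(0, 0) = 0
  z(10.5, 0) = 115.5
  z(9, 3) = 156  ←
  z(0, 4.8) = 91.2
The maximum is at x1 = 9, x2 = 3.

x1 = 9, x2 = 3, z = 156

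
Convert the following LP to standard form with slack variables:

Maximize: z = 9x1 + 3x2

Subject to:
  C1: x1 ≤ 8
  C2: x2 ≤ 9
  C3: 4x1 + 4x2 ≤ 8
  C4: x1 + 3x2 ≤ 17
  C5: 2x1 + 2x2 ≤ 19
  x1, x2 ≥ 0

max z = 9x1 + 3x2

s.t.
  x1 + s1 = 8
  x2 + s2 = 9
  4x1 + 4x2 + s3 = 8
  x1 + 3x2 + s4 = 17
  2x1 + 2x2 + s5 = 19
  x1, x2, s1, s2, s3, s4, s5 ≥ 0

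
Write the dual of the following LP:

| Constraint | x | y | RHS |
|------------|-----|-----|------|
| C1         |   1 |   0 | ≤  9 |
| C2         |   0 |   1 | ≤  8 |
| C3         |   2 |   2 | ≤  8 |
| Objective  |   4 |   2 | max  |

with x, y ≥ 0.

Primal max cᵀx s.t. Ax ≤ b, x ≥ 0  →  Dual min bᵀy s.t. Aᵀy ≥ c, y ≥ 0.

Minimize: z = 9y1 + 8y2 + 8y3

Subject to:
  y1 + 2y3 ≥ 4
  y2 + 2y3 ≥ 2
  y1, y2, y3 ≥ 0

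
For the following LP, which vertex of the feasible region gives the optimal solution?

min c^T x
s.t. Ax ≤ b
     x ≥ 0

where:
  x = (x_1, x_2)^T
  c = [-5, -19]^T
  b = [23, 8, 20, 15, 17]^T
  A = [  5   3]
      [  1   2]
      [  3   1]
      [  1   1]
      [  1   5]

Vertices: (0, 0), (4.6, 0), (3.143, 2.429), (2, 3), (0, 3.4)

Evaluate the objective at each vertex of the feasible region:
  z(0, 0) = 0
  z(4.6, 0) = -23
  z(3.143, 2.429) = -61.86
  z(2, 3) = -67  ←
  z(0, 3.4) = -64.6
The minimum is at x_1 = 2, x_2 = 3.

(2, 3)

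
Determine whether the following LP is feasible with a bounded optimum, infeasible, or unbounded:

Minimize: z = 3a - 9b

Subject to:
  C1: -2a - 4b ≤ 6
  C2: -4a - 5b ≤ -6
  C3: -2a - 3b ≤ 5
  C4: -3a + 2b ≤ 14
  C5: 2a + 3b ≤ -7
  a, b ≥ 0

Infeasible (no feasible solution exists)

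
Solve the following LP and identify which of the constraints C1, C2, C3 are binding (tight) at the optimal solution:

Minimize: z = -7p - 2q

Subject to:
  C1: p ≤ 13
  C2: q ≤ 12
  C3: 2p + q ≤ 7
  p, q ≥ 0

At p = 3.5, q = 0, compute slack b - a·x for each constraint:
  C1: 13 − 3.5 = 9.5  (slack)
  C2: 12 − 0 = 12  (slack)
  C3: 7 − 7 = 0  (binding)

Optimal: p = 3.5, q = 0
Binding: C3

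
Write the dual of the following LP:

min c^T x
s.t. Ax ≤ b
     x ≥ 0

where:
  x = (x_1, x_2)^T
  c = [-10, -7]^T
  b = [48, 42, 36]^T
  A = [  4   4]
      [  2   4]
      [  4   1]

Primal min cᵀx s.t. Ax ≤ b, x ≥ 0  →  Dual max −bᵀy s.t. Aᵀy ≥ −c, y ≥ 0.

Maximize: z = -48y1 - 42y2 - 36y3

Subject to:
  4y1 + 2y2 + 4y3 ≥ 10
  4y1 + 4y2 + y3 ≥ 7
  y1, y2, y3 ≥ 0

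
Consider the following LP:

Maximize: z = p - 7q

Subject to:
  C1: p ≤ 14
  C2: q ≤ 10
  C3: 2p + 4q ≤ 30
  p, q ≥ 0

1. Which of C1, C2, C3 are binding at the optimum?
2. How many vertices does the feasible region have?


1. C1
2. 4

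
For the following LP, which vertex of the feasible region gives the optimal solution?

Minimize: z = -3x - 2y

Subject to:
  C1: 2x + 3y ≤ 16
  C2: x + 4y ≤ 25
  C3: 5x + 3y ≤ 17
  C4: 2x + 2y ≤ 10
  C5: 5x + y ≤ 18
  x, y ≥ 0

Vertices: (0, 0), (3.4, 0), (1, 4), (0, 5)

Evaluate the objective at each vertex of the feasible region:
  z(0, 0) = 0
  z(3.4, 0) = -10.2
  z(1, 4) = -11  ←
  z(0, 5) = -10
The minimum is at x = 1, y = 4.

(1, 4)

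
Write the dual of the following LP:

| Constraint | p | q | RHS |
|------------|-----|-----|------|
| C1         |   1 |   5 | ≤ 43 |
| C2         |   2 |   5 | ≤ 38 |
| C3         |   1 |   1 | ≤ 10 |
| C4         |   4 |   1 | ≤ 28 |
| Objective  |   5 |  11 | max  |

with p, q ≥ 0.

Primal max cᵀx s.t. Ax ≤ b, x ≥ 0  →  Dual min bᵀy s.t. Aᵀy ≥ c, y ≥ 0.

Minimize: z = 43y1 + 38y2 + 10y3 + 28y4

Subject to:
  y1 + 2y2 + y3 + 4y4 ≥ 5
  5y1 + 5y2 + y3 + y4 ≥ 11
  y1, y2, y3, y4 ≥ 0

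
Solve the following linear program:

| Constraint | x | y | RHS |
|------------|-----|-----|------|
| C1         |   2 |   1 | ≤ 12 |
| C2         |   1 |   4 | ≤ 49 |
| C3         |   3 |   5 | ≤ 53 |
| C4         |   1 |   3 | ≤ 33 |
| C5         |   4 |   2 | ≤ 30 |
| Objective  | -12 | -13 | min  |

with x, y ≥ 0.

Evaluate the objective at each vertex of the feasible region:
  z(0, 0) = 0
  z(6, 0) = -72
  z(1, 10) = -142  ←
  z(0, 10.6) = -137.8
The minimum is at x = 1, y = 10.

x = 1, y = 10, z = -142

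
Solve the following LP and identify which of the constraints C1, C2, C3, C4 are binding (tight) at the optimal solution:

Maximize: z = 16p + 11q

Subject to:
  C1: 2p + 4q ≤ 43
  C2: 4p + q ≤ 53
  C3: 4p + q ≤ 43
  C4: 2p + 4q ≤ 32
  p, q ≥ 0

At p = 10, q = 3, compute slack b - a·x for each constraint:
  C1: 43 − 32 = 11  (slack)
  C2: 53 − 43 = 10  (slack)
  C3: 43 − 43 = 0  (binding)
  C4: 32 − 32 = 0  (binding)

Optimal: p = 10, q = 3
Binding: C3, C4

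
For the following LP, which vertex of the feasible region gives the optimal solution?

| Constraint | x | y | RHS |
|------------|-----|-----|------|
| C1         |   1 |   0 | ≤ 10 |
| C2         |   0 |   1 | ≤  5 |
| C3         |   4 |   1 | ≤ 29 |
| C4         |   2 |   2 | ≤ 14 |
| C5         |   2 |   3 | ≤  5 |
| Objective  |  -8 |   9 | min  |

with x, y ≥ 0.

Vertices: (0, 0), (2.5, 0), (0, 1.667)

Evaluate the objective at each vertex of the feasible region:
  z(0, 0) = 0
  z(2.5, 0) = -20  ←
  z(0, 1.667) = 15
The minimum is at x = 2.5, y = 0.

(2.5, 0)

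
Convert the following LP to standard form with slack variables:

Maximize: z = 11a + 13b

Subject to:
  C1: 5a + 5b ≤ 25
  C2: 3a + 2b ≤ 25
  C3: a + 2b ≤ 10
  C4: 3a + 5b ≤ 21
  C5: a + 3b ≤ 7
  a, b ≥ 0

max z = 11a + 13b

s.t.
  5a + 5b + s1 = 25
  3a + 2b + s2 = 25
  a + 2b + s3 = 10
  3a + 5b + s4 = 21
  a + 3b + s5 = 7
  a, b, s1, s2, s3, s4, s5 ≥ 0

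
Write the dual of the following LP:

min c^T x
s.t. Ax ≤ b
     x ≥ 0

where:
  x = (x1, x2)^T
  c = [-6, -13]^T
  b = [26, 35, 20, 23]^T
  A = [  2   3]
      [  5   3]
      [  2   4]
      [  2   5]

Primal min cᵀx s.t. Ax ≤ b, x ≥ 0  →  Dual max −bᵀy s.t. Aᵀy ≥ −c, y ≥ 0.

Maximize: z = -26y1 - 35y2 - 20y3 - 23y4

Subject to:
  2y1 + 5y2 + 2y3 + 2y4 ≥ 6
  3y1 + 3y2 + 4y3 + 5y4 ≥ 13
  y1, y2, y3, y4 ≥ 0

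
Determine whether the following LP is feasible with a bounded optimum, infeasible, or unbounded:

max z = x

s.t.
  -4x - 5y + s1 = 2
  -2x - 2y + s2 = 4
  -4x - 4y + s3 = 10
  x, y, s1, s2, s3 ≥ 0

Unbounded (objective can increase without bound)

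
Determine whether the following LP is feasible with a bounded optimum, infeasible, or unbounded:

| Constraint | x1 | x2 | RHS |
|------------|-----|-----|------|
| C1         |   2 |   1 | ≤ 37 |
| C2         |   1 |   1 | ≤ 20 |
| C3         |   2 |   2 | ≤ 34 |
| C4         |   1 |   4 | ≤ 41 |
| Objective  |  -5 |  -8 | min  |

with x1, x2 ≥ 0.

Feasible with a bounded optimal solution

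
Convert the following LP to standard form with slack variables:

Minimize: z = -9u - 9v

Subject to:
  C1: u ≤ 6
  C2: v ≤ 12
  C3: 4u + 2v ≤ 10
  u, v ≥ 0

min z = -9u - 9v

s.t.
  u + s1 = 6
  v + s2 = 12
  4u + 2v + s3 = 10
  u, v, s1, s2, s3 ≥ 0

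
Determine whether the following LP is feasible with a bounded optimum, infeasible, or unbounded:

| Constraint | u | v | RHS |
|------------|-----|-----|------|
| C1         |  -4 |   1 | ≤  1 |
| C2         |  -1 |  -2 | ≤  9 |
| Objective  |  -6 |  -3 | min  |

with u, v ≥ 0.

Unbounded (objective can decrease without bound)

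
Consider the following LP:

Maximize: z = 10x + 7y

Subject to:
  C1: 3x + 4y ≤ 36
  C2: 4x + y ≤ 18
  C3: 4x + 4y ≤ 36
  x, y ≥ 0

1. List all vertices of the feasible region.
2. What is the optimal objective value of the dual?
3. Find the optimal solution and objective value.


1. (0, 0), (4.5, 0), (3, 6), (0, 9)
2. 72
3. x = 3, y = 6, z = 72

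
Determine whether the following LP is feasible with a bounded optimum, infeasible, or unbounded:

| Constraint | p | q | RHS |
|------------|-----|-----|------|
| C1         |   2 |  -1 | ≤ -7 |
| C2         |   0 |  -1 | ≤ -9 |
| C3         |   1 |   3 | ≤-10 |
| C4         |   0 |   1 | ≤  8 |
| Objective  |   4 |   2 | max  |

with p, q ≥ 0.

Infeasible (no feasible solution exists)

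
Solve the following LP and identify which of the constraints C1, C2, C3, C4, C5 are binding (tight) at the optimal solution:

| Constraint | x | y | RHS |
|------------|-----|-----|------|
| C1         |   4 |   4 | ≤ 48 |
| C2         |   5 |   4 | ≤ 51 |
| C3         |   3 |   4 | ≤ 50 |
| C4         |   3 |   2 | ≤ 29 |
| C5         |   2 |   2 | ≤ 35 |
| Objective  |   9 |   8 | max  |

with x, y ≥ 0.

At x = 3, y = 9, compute slack b - a·x for each constraint:
  C1: 48 − 48 = 0  (binding)
  C2: 51 − 51 = 0  (binding)
  C3: 50 − 45 = 5  (slack)
  C4: 29 − 27 = 2  (slack)
  C5: 35 − 24 = 11  (slack)

Optimal: x = 3, y = 9
Binding: C1, C2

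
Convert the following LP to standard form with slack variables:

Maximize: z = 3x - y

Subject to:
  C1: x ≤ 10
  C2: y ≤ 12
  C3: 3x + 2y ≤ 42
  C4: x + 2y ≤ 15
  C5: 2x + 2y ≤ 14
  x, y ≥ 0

max z = 3x - y

s.t.
  x + s1 = 10
  y + s2 = 12
  3x + 2y + s3 = 42
  x + 2y + s4 = 15
  2x + 2y + s5 = 14
  x, y, s1, s2, s3, s4, s5 ≥ 0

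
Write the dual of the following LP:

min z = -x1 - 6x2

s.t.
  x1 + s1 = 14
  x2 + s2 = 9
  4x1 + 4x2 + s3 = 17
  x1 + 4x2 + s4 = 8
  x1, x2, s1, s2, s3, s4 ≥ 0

Primal min cᵀx s.t. Ax ≤ b, x ≥ 0  →  Dual max −bᵀy s.t. Aᵀy ≥ −c, y ≥ 0.

Maximize: z = -14y1 - 9y2 - 17y3 - 8y4

Subject to:
  y1 + 4y3 + y4 ≥ 1
  y2 + 4y3 + 4y4 ≥ 6
  y1, y2, y3, y4 ≥ 0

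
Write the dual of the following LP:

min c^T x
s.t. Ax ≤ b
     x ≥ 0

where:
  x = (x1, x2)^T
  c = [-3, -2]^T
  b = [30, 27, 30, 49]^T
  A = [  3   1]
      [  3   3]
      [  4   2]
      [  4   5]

Primal min cᵀx s.t. Ax ≤ b, x ≥ 0  →  Dual max −bᵀy s.t. Aᵀy ≥ −c, y ≥ 0.

Maximize: z = -30y1 - 27y2 - 30y3 - 49y4

Subject to:
  3y1 + 3y2 + 4y3 + 4y4 ≥ 3
  y1 + 3y2 + 2y3 + 5y4 ≥ 2
  y1, y2, y3, y4 ≥ 0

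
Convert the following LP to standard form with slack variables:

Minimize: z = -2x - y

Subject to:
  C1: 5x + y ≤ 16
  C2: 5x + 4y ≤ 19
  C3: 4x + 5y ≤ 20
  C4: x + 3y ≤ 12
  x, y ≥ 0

min z = -2x - y

s.t.
  5x + y + s1 = 16
  5x + 4y + s2 = 19
  4x + 5y + s3 = 20
  x + 3y + s4 = 12
  x, y, s1, s2, s3, s4 ≥ 0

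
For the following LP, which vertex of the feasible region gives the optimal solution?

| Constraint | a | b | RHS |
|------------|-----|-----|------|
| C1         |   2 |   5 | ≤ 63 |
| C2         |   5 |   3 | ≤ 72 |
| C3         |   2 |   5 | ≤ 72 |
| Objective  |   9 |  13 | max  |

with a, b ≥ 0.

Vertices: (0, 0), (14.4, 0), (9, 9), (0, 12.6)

Evaluate the objective at each vertex of the feasible region:
  z(0, 0) = 0
  z(14.4, 0) = 129.6
  z(9, 9) = 198  ←
  z(0, 12.6) = 163.8
The maximum is at a = 9, b = 9.

(9, 9)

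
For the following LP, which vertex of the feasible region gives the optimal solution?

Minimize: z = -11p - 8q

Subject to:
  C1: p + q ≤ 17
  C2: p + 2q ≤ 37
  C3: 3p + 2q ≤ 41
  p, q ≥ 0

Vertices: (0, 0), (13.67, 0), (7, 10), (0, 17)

Evaluate the objective at each vertex of the feasible region:
  z(0, 0) = 0
  z(13.67, 0) = -150.3
  z(7, 10) = -157  ←
  z(0, 17) = -136
The minimum is at p = 7, q = 10.

(7, 10)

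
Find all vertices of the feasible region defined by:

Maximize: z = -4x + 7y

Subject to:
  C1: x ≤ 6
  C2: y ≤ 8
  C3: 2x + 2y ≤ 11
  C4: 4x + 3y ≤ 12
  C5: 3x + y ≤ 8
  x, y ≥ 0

(0, 0), (2.667, 0), (2.4, 0.8), (0, 4)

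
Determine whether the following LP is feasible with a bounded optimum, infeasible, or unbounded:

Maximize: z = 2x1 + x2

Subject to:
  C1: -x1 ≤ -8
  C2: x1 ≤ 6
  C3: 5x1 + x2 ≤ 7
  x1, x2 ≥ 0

Infeasible (no feasible solution exists)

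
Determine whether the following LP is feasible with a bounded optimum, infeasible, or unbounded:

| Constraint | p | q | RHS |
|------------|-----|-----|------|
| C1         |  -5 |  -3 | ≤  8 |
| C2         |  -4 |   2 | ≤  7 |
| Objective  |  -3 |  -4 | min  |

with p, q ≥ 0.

Unbounded (objective can decrease without bound)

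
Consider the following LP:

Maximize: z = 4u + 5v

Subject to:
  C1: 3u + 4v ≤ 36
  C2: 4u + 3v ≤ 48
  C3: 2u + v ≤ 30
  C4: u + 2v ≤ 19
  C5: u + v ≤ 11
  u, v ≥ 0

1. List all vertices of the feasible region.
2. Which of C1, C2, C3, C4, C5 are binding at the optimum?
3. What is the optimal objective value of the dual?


1. (0, 0), (11, 0), (8, 3), (0, 9)
2. C1, C5
3. 47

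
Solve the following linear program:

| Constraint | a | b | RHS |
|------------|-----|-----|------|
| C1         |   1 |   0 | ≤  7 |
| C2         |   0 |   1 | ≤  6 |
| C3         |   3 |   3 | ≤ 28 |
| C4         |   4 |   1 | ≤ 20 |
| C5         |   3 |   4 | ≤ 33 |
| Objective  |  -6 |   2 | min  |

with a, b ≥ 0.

Evaluate the objective at each vertex of the feasible region:
  z(0, 0) = 0
  z(5, 0) = -30  ←
  z(3.615, 5.538) = -10.62
  z(3, 6) = -6
  z(0, 6) = 12
The minimum is at a = 5, b = 0.

a = 5, b = 0, z = -30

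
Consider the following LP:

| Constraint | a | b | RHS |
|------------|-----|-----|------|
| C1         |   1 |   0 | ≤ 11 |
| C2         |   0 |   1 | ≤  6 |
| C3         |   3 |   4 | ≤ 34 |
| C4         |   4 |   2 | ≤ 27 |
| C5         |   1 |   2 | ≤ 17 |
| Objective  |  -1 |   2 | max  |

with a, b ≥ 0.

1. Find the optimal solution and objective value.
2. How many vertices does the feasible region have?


1. a = 0, b = 6, z = 12
2. 5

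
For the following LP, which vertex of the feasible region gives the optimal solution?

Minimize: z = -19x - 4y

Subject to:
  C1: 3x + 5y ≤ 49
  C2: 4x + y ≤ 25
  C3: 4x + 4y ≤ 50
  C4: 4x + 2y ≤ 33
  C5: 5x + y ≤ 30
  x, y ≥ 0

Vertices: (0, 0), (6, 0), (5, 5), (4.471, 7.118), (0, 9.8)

Evaluate the objective at each vertex of the feasible region:
  z(0, 0) = 0
  z(6, 0) = -114
  z(5, 5) = -115  ←
  z(4.471, 7.118) = -113.4
  z(0, 9.8) = -39.2
The minimum is at x = 5, y = 5.

(5, 5)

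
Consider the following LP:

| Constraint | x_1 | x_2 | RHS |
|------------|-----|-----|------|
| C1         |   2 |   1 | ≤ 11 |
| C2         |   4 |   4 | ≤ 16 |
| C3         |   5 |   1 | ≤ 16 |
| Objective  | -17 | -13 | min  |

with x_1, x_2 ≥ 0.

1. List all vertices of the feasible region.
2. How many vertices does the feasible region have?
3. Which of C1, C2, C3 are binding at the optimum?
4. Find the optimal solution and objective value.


1. (0, 0), (3.2, 0), (3, 1), (0, 4)
2. 4
3. C2, C3
4. x_1 = 3, x_2 = 1, z = -64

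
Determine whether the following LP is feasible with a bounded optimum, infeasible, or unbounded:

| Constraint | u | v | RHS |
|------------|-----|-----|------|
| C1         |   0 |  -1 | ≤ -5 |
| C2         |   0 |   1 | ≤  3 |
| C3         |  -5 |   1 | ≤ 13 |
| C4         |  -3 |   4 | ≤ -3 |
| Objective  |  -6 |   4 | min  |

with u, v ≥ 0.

Infeasible (no feasible solution exists)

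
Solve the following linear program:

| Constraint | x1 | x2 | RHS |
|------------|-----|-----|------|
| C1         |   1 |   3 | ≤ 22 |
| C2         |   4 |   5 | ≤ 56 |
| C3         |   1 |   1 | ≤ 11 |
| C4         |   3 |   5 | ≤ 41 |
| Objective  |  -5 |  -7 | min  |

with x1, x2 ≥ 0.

Evaluate the objective at each vertex of the feasible region:
  z(0, 0) = 0
  z(11, 0) = -55
  z(7, 4) = -63  ←
  z(3.25, 6.25) = -60
  z(0, 7.333) = -51.33
The minimum is at x1 = 7, x2 = 4.

x1 = 7, x2 = 4, z = -63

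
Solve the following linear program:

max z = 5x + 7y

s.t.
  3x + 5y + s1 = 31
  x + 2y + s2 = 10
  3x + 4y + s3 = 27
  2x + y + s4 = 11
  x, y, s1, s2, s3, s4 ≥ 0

Evaluate the objective at each vertex of the feasible region:
  z(0, 0) = 0
  z(5.5, 0) = 27.5
  z(4, 3) = 41  ←
  z(0, 5) = 35
The maximum is at x = 4, y = 3.

x = 4, y = 3, z = 41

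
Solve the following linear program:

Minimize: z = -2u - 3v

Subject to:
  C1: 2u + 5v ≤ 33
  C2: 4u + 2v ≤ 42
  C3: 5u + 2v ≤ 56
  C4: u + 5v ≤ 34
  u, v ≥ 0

Evaluate the objective at each vertex of the feasible region:
  z(0, 0) = 0
  z(10.5, 0) = -21
  z(9, 3) = -27  ←
  z(0, 6.6) = -19.8
The minimum is at u = 9, v = 3.

u = 9, v = 3, z = -27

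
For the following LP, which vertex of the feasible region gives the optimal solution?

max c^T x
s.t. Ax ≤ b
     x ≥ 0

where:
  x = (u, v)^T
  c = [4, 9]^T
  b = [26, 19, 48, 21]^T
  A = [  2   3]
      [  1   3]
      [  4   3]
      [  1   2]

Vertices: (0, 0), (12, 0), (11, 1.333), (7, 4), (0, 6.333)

Evaluate the objective at each vertex of the feasible region:
  z(0, 0) = 0
  z(12, 0) = 48
  z(11, 1.333) = 56
  z(7, 4) = 64  ←
  z(0, 6.333) = 57
The maximum is at u = 7, v = 4.

(7, 4)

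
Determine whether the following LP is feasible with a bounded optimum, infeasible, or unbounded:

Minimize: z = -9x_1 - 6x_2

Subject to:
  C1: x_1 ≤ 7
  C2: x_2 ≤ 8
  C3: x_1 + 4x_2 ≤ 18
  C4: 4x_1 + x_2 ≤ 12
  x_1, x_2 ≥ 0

Feasible with a bounded optimal solution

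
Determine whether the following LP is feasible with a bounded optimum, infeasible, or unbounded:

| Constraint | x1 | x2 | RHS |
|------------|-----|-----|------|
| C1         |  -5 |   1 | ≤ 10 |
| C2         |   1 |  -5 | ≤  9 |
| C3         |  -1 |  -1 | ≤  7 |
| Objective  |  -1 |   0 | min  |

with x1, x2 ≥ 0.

Unbounded (objective can decrease without bound)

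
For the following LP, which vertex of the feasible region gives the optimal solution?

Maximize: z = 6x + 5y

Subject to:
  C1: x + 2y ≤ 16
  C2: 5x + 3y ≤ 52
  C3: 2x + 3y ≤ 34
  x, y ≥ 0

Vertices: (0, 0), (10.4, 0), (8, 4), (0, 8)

Evaluate the objective at each vertex of the feasible region:
  z(0, 0) = 0
  z(10.4, 0) = 62.4
  z(8, 4) = 68  ←
  z(0, 8) = 40
The maximum is at x = 8, y = 4.

(8, 4)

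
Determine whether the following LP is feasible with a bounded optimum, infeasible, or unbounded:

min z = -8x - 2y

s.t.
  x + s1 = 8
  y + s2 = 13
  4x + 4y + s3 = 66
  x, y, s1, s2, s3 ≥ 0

Feasible with a bounded optimal solution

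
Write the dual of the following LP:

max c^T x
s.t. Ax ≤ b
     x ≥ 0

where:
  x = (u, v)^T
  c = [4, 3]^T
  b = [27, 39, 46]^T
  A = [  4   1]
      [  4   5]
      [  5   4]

Primal max cᵀx s.t. Ax ≤ b, x ≥ 0  →  Dual min bᵀy s.t. Aᵀy ≥ c, y ≥ 0.

Minimize: z = 27y1 + 39y2 + 46y3

Subject to:
  4y1 + 4y2 + 5y3 ≥ 4
  y1 + 5y2 + 4y3 ≥ 3
  y1, y2, y3 ≥ 0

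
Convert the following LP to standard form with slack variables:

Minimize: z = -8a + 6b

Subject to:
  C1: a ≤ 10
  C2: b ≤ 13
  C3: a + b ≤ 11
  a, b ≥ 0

min z = -8a + 6b

s.t.
  a + s1 = 10
  b + s2 = 13
  a + b + s3 = 11
  a, b, s1, s2, s3 ≥ 0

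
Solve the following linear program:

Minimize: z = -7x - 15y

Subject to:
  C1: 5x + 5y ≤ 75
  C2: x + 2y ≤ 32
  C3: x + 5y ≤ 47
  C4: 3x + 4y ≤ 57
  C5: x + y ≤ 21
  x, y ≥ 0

Evaluate the objective at each vertex of the feasible region:
  z(0, 0) = 0
  z(15, 0) = -105
  z(7, 8) = -169  ←
  z(0, 9.4) = -141
The minimum is at x = 7, y = 8.

x = 7, y = 8, z = -169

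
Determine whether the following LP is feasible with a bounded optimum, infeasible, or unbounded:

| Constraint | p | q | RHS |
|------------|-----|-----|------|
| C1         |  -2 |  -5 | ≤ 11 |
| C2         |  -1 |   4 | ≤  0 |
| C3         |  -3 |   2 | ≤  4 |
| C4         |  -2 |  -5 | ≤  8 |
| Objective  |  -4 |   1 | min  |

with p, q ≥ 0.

Unbounded (objective can decrease without bound)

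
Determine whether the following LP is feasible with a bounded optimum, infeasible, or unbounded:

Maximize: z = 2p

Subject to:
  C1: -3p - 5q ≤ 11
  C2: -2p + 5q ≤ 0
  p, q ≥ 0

Unbounded (objective can increase without bound)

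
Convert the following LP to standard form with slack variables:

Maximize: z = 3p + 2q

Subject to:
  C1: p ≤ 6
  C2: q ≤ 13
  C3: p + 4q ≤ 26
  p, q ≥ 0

max z = 3p + 2q

s.t.
  p + s1 = 6
  q + s2 = 13
  p + 4q + s3 = 26
  p, q, s1, s2, s3 ≥ 0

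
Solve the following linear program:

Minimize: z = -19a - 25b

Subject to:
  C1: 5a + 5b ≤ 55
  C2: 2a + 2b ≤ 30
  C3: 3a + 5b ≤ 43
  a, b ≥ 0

Evaluate the objective at each vertex of the feasible region:
  z(0, 0) = 0
  z(11, 0) = -209
  z(6, 5) = -239  ←
  z(0, 8.6) = -215
The minimum is at a = 6, b = 5.

a = 6, b = 5, z = -239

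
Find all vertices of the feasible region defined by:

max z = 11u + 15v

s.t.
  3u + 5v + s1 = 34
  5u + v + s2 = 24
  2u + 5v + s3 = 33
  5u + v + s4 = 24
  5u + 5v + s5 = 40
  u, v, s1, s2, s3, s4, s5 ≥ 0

(0, 0), (4.8, 0), (4, 4), (3, 5), (1, 6.2), (0, 6.6)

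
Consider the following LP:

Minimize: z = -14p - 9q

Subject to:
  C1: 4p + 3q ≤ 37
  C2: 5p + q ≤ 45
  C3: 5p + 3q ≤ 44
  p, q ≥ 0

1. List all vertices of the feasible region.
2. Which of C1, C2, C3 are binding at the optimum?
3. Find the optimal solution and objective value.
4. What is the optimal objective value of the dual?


1. (0, 0), (8.8, 0), (7, 3), (0, 12.33)
2. C1, C3
3. p = 7, q = 3, z = -125
4. -125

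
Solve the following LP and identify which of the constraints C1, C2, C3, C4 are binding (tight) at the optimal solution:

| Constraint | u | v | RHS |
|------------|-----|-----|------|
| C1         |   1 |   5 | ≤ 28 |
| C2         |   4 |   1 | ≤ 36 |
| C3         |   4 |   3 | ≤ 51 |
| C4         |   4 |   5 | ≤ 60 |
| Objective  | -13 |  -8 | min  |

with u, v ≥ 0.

At u = 8, v = 4, compute slack b - a·x for each constraint:
  C1: 28 − 28 = 0  (binding)
  C2: 36 − 36 = 0  (binding)
  C3: 51 − 44 = 7  (slack)
  C4: 60 − 52 = 8  (slack)

Optimal: u = 8, v = 4
Binding: C1, C2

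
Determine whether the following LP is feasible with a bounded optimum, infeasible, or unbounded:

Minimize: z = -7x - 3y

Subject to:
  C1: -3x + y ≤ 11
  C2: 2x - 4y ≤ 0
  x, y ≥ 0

Unbounded (objective can decrease without bound)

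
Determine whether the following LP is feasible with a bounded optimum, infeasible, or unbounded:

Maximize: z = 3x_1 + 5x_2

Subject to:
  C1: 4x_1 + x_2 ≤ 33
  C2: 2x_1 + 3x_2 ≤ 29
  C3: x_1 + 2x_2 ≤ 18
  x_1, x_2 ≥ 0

Feasible with a bounded optimal solution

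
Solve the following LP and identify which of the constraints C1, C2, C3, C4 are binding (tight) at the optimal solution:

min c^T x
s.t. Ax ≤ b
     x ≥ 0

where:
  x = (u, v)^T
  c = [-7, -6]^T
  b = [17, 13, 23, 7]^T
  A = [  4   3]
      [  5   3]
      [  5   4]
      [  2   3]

At u = 2, v = 1, compute slack b - a·x for each constraint:
  C1: 17 − 11 = 6  (slack)
  C2: 13 − 13 = 0  (binding)
  C3: 23 − 14 = 9  (slack)
  C4: 7 − 7 = 0  (binding)

Optimal: u = 2, v = 1
Binding: C2, C4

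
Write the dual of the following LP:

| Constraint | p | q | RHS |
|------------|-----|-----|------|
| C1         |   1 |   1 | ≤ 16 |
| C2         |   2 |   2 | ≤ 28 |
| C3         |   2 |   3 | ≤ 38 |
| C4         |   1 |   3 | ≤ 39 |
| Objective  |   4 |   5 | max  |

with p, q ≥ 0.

Primal max cᵀx s.t. Ax ≤ b, x ≥ 0  →  Dual min bᵀy s.t. Aᵀy ≥ c, y ≥ 0.

Minimize: z = 16y1 + 28y2 + 38y3 + 39y4

Subject to:
  y1 + 2y2 + 2y3 + y4 ≥ 4
  y1 + 2y2 + 3y3 + 3y4 ≥ 5
  y1, y2, y3, y4 ≥ 0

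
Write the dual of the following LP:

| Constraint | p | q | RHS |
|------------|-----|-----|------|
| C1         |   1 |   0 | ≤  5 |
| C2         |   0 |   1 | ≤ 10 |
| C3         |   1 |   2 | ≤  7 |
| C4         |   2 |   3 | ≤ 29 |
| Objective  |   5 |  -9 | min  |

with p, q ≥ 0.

Primal min cᵀx s.t. Ax ≤ b, x ≥ 0  →  Dual max −bᵀy s.t. Aᵀy ≥ −c, y ≥ 0.

Maximize: z = -5y1 - 10y2 - 7y3 - 29y4

Subject to:
  y1 + y3 + 2y4 ≥ -5
  y2 + 2y3 + 3y4 ≥ 9
  y1, y2, y3, y4 ≥ 0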